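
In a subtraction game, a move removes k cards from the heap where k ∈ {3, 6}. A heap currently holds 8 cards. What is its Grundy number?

Compute g(0), g(1), … for moves {3, 6}:
g(0) = mex{} = 0
g(1) = mex{} = 0
g(2) = mex{} = 0
g(3) = mex{0} = 1
g(4) = mex{0} = 1
g(5) = mex{0} = 1
g(6) = mex{0,1} = 2
g(7) = mex{0,1} = 2
g(8) = mex{0,1} = 2
So g(8) = 2.

2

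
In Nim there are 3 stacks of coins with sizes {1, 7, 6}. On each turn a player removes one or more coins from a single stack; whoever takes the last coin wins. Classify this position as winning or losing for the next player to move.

Losing position

Nim-sum: 1 ⊕ 7 ⊕ 6 = 0.
The nim-sum is 0, so this is a P-position: the player to move is in a losing position under optimal play.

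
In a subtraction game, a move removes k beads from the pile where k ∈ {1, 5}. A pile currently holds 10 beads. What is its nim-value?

Compute g(0), g(1), … for moves {1, 5}:
k:     0  1  2  3  4  5  6  7  8  9 10
g(k):  0  1  0  1  0  1  0  1  0  1  0
So g(10) = 0.

0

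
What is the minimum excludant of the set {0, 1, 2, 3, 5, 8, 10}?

4

The values 0, 1, 2, 3 are all present; 4 is the first non-negative integer missing from the set.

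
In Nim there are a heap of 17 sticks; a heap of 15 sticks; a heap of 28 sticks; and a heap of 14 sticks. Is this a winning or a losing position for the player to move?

Winning position

Bitwise XOR of the heap sizes:
  10001  (17)
  01111  (15)
  11100  (28)
  01110  (14)
  -----
  01100  (12)
The nim-sum is 12 ≠ 0, so this is an N-position: the player to move can win.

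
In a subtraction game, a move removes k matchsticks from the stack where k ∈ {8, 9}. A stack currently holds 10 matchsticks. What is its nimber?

1

Grundy values for subtraction set {8, 9}:
k:     0  1  2  3  4  5  6  7  8  9 10
g(k):  0  0  0  0  0  0  0  0  1  1  1
So g(10) = 1.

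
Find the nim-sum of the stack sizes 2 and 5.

7

Compute the nim-sum pairwise:
2 ^ 5 = 7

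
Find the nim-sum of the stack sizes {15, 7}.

Nim-sum: 15 ⊕ 7 = 8.

8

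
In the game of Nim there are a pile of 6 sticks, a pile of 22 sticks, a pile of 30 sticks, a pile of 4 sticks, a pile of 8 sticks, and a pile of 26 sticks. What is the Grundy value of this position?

24

Compute the nim-sum pairwise:
6 XOR 22 = 16
16 XOR 30 = 14
14 XOR 4 = 10
10 XOR 8 = 2
2 XOR 26 = 24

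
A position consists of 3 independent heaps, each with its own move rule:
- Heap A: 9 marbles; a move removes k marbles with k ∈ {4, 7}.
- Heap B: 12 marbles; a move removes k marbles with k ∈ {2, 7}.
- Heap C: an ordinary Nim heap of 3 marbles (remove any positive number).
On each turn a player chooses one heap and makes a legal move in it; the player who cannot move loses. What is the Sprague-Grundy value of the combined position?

Grundy values for heap A (subtraction set {4, 7}):
k:     0  1  2  3  4  5  6  7  8  9
g(k):  0  0  0  0  1  1  1  1  2  2
So g(9) = 2.
For heap B, compute g(0), g(1), … with moves {2, 7}:
g(0) = mex{} = 0
g(1) = mex{} = 0
g(2) = mex{0} = 1
g(3) = mex{0} = 1
g(4) = mex{1} = 0
g(5) = mex{1} = 0
g(6) = mex{0} = 1
g(7) = mex{0} = 1
g(8) = mex{0,1} = 2
g(9) = mex{1} = 0
g(10) = mex{1,2} = 0
g(11) = mex{0} = 1
g(12) = mex{0} = 1
So g(12) = 1.
Heap C is a plain Nim heap of size 3, so its Grundy value is 3.
By the Sprague-Grundy theorem, the Grundy value of a sum of independent games is the XOR of the component values.
Combined value = 2 ⊕ 1 ⊕ 3 = 0.

0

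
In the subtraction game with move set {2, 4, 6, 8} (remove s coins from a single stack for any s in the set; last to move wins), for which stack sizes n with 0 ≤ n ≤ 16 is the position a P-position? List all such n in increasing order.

0, 1, 10, 11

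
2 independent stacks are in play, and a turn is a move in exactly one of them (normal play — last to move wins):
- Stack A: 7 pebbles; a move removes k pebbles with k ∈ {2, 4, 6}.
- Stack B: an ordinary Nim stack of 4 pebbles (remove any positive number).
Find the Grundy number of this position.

7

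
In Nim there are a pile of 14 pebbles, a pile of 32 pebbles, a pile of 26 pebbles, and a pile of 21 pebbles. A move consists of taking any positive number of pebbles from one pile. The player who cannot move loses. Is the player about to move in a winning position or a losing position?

Compute the nim-sum pairwise:
14 ^ 32 = 46
46 ^ 26 = 52
52 ^ 21 = 33
The nim-sum is 33 ≠ 0, so this is an N-position: the player to move can win.

Winning position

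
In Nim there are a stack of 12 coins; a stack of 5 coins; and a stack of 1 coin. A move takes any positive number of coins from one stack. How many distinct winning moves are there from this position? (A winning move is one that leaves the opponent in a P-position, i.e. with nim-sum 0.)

1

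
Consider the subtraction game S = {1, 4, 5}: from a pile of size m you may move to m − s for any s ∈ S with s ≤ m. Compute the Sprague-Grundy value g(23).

Build the Grundy sequence with g(k) = mex{g(k−s) : s ∈ {1, 4, 5}, s ≤ k}:
k:     0  1  2  3  4  5  6  7  8  9 10 11 12 13 14 15 16 17 18 19 20 21 22 23
g(k):  0  1  0  1  2  3  2  3  0  1  0  1  2  3  2  3  0  1  0  1  2  3  2  3
So g(23) = 3.

3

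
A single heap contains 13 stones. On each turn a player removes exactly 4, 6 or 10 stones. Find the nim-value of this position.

3

Compute g(0), g(1), … for moves {4, 6, 10}:
k:     0  1  2  3  4  5  6  7  8  9 10 11 12 13
g(k):  0  0  0  0  1  1  1  1  2  2  2  2  3  3
So g(13) = 3.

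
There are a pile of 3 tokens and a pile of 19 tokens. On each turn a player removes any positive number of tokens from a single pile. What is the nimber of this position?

Write each in binary and XOR column by column:
  00011  (3)
  10011  (19)
  -----
  10000  (16)

16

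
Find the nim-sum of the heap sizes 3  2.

1

In binary:
  11  (3)
  10  (2)
  --
  01  (1)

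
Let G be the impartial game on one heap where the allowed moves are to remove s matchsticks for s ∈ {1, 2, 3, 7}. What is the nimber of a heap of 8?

Compute g(0), g(1), … for moves {1, 2, 3, 7}:
k:     0  1  2  3  4  5  6  7  8
g(k):  0  1  2  3  0  1  2  3  0
So g(8) = 0.

0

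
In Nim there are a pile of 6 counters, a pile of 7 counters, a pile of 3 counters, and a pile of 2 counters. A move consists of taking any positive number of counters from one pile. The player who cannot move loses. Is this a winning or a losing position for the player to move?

Losing position

Write each in binary and XOR column by column:
  110  (6)
  111  (7)
  011  (3)
  010  (2)
  ---
  000  (0)
The nim-sum is 0, so this is a P-position: the player to move is in a losing position under optimal play.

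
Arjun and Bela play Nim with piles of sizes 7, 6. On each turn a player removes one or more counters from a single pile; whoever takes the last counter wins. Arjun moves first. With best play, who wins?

Nim-sum: 7 XOR 6 = 1.
The nim-sum is 1 ≠ 0, so this is an N-position: the player to move can win; Arjun has a winning move.

Arjun wins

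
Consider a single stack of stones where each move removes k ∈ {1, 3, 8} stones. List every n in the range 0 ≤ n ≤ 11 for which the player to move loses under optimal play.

Compute g(0), g(1), … for moves {1, 3, 8}:
k:     0  1  2  3  4  5  6  7  8  9 10 11
g(k):  0  1  0  1  0  1  0  1  2  3  2  0
The P-positions (g = 0) in 0..11 are 0, 2, 4, 6, 11.

0, 2, 4, 6, 11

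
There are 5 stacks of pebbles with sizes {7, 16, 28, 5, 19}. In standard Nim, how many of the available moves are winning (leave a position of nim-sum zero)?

3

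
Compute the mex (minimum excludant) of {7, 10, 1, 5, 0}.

The values 0, 1 are all present; 2 is the first non-negative integer missing from the set.

2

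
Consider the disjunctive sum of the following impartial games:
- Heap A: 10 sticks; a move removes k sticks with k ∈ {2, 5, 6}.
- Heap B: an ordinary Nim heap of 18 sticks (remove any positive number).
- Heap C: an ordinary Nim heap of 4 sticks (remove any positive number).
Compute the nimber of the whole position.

23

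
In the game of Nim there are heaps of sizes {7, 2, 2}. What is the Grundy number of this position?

7

In binary:
  111  (7)
  010  (2)
  010  (2)
  ---
  111  (7)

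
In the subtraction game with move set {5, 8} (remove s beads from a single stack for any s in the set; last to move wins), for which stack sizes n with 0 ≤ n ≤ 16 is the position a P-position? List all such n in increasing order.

0, 1, 2, 3, 4, 13, 14, 15, 16

Build the Grundy sequence with g(k) = mex{g(k−s) : s ∈ {5, 8}, s ≤ k}:
k:     0  1  2  3  4  5  6  7  8  9 10 11 12 13 14 15 16
g(k):  0  0  0  0  0  1  1  1  1  1  2  2  2  0  0  0  0
The P-positions (g = 0) in 0..16 are 0, 1, 2, 3, 4, 13, 14, 15, 16.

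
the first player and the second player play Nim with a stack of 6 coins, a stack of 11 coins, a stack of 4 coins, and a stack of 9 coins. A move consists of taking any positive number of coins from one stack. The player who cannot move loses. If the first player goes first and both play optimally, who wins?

the second player wins

Compute the nim-sum pairwise:
6 ⊕ 11 = 13
13 ⊕ 4 = 9
9 ⊕ 9 = 0
The nim-sum is 0, so this is a P-position: the player to move is in a losing position under optimal play; the first player is about to move from it and so loses — the second player wins.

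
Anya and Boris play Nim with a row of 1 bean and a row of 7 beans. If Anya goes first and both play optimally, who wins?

Write each in binary and XOR column by column:
  001  (1)
  111  (7)
  ---
  110  (6)
The nim-sum is 6 ≠ 0, so this is an N-position: the player to move can win; Anya has a winning move.

Anya wins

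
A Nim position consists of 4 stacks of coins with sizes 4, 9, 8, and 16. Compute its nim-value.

Nim-sum: 4 XOR 9 XOR 8 XOR 16 = 21.

21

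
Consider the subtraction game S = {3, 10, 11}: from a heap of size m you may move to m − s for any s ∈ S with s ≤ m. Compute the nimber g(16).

3

Build the Grundy sequence with g(k) = mex{g(k−s) : s ∈ {3, 10, 11}, s ≤ k}:
k:     0  1  2  3  4  5  6  7  8  9 10 11 12 13 14 15 16
g(k):  0  0  0  1  1  1  0  0  0  1  1  1  2  2  0  0  3
So g(16) = 3.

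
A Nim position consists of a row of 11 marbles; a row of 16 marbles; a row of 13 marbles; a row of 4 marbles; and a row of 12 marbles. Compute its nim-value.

30

Nim-sum: 11 ⊕ 16 ⊕ 13 ⊕ 4 ⊕ 12 = 30.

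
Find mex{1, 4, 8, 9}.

0

0 is not in the set, so the mex is 0.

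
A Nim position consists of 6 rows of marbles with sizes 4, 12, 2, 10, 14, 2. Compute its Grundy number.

12

Bitwise XOR of the heap sizes:
  0100  (4)
  1100  (12)
  0010  (2)
  1010  (10)
  1110  (14)
  0010  (2)
  ----
  1100  (12)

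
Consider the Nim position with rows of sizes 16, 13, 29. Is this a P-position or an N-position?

In binary:
  10000  (16)
  01101  (13)
  11101  (29)
  -----
  00000  (0)
The nim-sum is 0, so this is a P-position: the player to move is in a losing position under optimal play.

P-position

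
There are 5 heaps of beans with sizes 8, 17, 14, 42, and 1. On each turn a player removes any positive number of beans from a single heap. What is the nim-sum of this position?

60

Nim-sum: 8 XOR 17 XOR 14 XOR 42 XOR 1 = 60.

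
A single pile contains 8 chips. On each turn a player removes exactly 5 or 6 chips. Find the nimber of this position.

Build the Grundy sequence with g(k) = mex{g(k−s) : s ∈ {5, 6}, s ≤ k}:
g(0) = mex{} = 0
g(1) = mex{} = 0
g(2) = mex{} = 0
g(3) = mex{} = 0
g(4) = mex{} = 0
g(5) = mex{0} = 1
g(6) = mex{0} = 1
g(7) = mex{0} = 1
g(8) = mex{0} = 1
So g(8) = 1.

1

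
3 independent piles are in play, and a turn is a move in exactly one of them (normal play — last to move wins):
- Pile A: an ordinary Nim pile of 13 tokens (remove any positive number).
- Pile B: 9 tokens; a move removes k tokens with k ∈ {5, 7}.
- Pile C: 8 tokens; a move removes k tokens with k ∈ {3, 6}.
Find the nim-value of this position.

Pile A is a plain Nim pile of size 13, so its Grundy value is 13.
Grundy values for pile B (subtraction set {5, 7}):
g(0) = mex{} = 0
g(1) = mex{} = 0
g(2) = mex{} = 0
g(3) = mex{} = 0
g(4) = mex{} = 0
g(5) = mex{0} = 1
g(6) = mex{0} = 1
g(7) = mex{0} = 1
g(8) = mex{0} = 1
g(9) = mex{0} = 1
So g(9) = 1.
Build the Grundy sequence for pile C with g(k) = mex{g(k−s) : s ∈ {3, 6}, s ≤ k}:
g(0) = mex{} = 0
g(1) = mex{} = 0
g(2) = mex{} = 0
g(3) = mex{0} = 1
g(4) = mex{0} = 1
g(5) = mex{0} = 1
g(6) = mex{0,1} = 2
g(7) = mex{0,1} = 2
g(8) = mex{0,1} = 2
So g(8) = 2.
By the Sprague-Grundy theorem, the Grundy value of a sum of independent games is the XOR of the component values.
Combined value = 13 ⊕ 1 ⊕ 2 = 14.

14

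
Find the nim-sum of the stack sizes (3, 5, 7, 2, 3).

0

In binary:
  011  (3)
  101  (5)
  111  (7)
  010  (2)
  011  (3)
  ---
  000  (0)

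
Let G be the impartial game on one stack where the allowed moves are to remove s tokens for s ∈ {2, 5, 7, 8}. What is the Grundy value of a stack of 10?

0

Build the Grundy sequence with g(k) = mex{g(k−s) : s ∈ {2, 5, 7, 8}, s ≤ k}:
k:     0  1  2  3  4  5  6  7  8  9 10
g(k):  0  0  1  1  0  2  1  3  2  2  0
So g(10) = 0.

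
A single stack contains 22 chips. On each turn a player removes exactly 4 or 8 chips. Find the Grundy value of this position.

2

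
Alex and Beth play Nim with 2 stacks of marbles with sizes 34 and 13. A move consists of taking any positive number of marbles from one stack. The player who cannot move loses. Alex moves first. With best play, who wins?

Alex wins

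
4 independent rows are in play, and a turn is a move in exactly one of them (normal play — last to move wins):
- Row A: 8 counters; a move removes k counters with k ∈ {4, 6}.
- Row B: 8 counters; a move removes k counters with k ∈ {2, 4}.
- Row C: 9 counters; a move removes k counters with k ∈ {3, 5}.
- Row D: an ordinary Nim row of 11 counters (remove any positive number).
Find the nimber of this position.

8

For row A, compute g(0), g(1), … with moves {4, 6}:
g(0) = mex{} = 0
g(1) = mex{} = 0
g(2) = mex{} = 0
g(3) = mex{} = 0
g(4) = mex{0} = 1
g(5) = mex{0} = 1
g(6) = mex{0} = 1
g(7) = mex{0} = 1
g(8) = mex{0,1} = 2
So g(8) = 2.
For row B, compute g(0), g(1), … with moves {2, 4}:
g(0) = mex{} = 0
g(1) = mex{} = 0
g(2) = mex{0} = 1
g(3) = mex{0} = 1
g(4) = mex{0,1} = 2
g(5) = mex{0,1} = 2
g(6) = mex{1,2} = 0
g(7) = mex{1,2} = 0
g(8) = mex{0,2} = 1
So g(8) = 1.
Grundy values for row C (subtraction set {3, 5}):
g(0) = mex{} = 0
g(1) = mex{} = 0
g(2) = mex{} = 0
g(3) = mex{0} = 1
g(4) = mex{0} = 1
g(5) = mex{0} = 1
g(6) = mex{0,1} = 2
g(7) = mex{0,1} = 2
g(8) = mex{1} = 0
g(9) = mex{1,2} = 0
So g(9) = 0.
Row D is a plain Nim row of size 11, so its Grundy value is 11.
The value of a disjunctive sum is the nim-sum of the parts.
Combined value = 2 XOR 1 XOR 0 XOR 11 = 8.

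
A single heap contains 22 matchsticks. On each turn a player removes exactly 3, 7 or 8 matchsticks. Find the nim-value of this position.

0

Grundy values for subtraction set {3, 7, 8}:
k:     0  1  2  3  4  5  6  7  8  9 10 11 12 13 14 15 16 17 18 19 20 21 22
g(k):  0  0  0  1  1  1  0  2  2  1  3  0  0  2  1  1  0  0  2  1  1  0  0
So g(22) = 0.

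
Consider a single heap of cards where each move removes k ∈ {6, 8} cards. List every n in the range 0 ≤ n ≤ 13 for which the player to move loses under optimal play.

0, 1, 2, 3, 4, 5

Compute g(0), g(1), … for moves {6, 8}:
g(0) = mex{} = 0
g(1) = mex{} = 0
g(2) = mex{} = 0
g(3) = mex{} = 0
g(4) = mex{} = 0
g(5) = mex{} = 0
g(6) = mex{0} = 1
g(7) = mex{0} = 1
g(8) = mex{0} = 1
g(9) = mex{0} = 1
g(10) = mex{0} = 1
g(11) = mex{0} = 1
g(12) = mex{0,1} = 2
g(13) = mex{0,1} = 2
The P-positions (g = 0) in 0..13 are 0, 1, 2, 3, 4, 5.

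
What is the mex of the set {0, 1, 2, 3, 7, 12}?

The values 0, 1, 2, 3 are all present; 4 is the first non-negative integer missing from the set.

4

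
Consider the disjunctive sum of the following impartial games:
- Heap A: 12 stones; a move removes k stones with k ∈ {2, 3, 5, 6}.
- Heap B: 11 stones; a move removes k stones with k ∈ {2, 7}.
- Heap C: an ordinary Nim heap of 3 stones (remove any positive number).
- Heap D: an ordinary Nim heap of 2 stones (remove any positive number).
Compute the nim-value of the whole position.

Build the Grundy sequence for heap A with g(k) = mex{g(k−s) : s ∈ {2, 3, 5, 6}, s ≤ k}:
g(0) = mex{} = 0
g(1) = mex{} = 0
g(2) = mex{0} = 1
g(3) = mex{0} = 1
g(4) = mex{0,1} = 2
g(5) = mex{0,1} = 2
g(6) = mex{0,1,2} = 3
g(7) = mex{0,1,2} = 3
g(8) = mex{1,2,3} = 0
g(9) = mex{1,2,3} = 0
g(10) = mex{0,2,3} = 1
g(11) = mex{0,2,3} = 1
g(12) = mex{0,1,3} = 2
So g(12) = 2.
Build the Grundy sequence for heap B with g(k) = mex{g(k−s) : s ∈ {2, 7}, s ≤ k}:
g(0) = mex{} = 0
g(1) = mex{} = 0
g(2) = mex{0} = 1
g(3) = mex{0} = 1
g(4) = mex{1} = 0
g(5) = mex{1} = 0
g(6) = mex{0} = 1
g(7) = mex{0} = 1
g(8) = mex{0,1} = 2
g(9) = mex{1} = 0
g(10) = mex{1,2} = 0
g(11) = mex{0} = 1
So g(11) = 1.
Heap C is a plain Nim heap of size 3, so its Grundy value is 3.
Heap D is a plain Nim heap of size 2, so its Grundy value is 2.
By the Sprague-Grundy theorem, the Grundy value of a sum of independent games is the XOR of the component values.
Combined value = 2 ⊕ 1 ⊕ 3 ⊕ 2 = 2.

2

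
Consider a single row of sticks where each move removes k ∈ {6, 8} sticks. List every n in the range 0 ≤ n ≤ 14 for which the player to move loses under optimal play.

0, 1, 2, 3, 4, 5, 14

Grundy values for subtraction set {6, 8}:
g(0) = mex{} = 0
g(1) = mex{} = 0
g(2) = mex{} = 0
g(3) = mex{} = 0
g(4) = mex{} = 0
g(5) = mex{} = 0
g(6) = mex{0} = 1
g(7) = mex{0} = 1
g(8) = mex{0} = 1
g(9) = mex{0} = 1
g(10) = mex{0} = 1
g(11) = mex{0} = 1
g(12) = mex{0,1} = 2
g(13) = mex{0,1} = 2
g(14) = mex{1} = 0
The P-positions (g = 0) in 0..14 are 0, 1, 2, 3, 4, 5, 14.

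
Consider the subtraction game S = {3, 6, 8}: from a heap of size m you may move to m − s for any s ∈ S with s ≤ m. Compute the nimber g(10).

Build the Grundy sequence with g(k) = mex{g(k−s) : s ∈ {3, 6, 8}, s ≤ k}:
k:     0  1  2  3  4  5  6  7  8  9 10
g(k):  0  0  0  1  1  1  2  2  2  3  3
So g(10) = 3.

3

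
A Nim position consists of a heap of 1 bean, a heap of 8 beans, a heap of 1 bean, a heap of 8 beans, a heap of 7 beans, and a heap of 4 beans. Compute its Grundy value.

3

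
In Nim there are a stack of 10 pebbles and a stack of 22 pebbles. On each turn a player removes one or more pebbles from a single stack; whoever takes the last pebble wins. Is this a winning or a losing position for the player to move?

Nim-sum: 10 ^ 22 = 28.
The nim-sum is 28 ≠ 0, so this is an N-position: the player to move can win.

Winning position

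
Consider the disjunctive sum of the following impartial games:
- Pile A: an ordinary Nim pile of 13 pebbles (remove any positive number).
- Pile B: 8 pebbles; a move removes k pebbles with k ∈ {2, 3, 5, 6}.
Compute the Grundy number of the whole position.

13

Pile A is a plain Nim pile of size 13, so its Grundy value is 13.
Build the Grundy sequence for pile B with g(k) = mex{g(k−s) : s ∈ {2, 3, 5, 6}, s ≤ k}:
g(0) = mex{} = 0
g(1) = mex{} = 0
g(2) = mex{0} = 1
g(3) = mex{0} = 1
g(4) = mex{0,1} = 2
g(5) = mex{0,1} = 2
g(6) = mex{0,1,2} = 3
g(7) = mex{0,1,2} = 3
g(8) = mex{1,2,3} = 0
So g(8) = 0.
The value of a disjunctive sum is the nim-sum of the parts.
Combined value = 13 XOR 0 = 13.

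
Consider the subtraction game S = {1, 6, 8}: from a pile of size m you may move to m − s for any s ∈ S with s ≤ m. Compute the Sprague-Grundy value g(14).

0

Grundy values for subtraction set {1, 6, 8}:
k:     0  1  2  3  4  5  6  7  8  9 10 11 12 13 14
g(k):  0  1  0  1  0  1  2  0  1  0  1  0  1  2  0
So g(14) = 0.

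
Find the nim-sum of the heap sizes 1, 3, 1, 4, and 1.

6

Compute the nim-sum pairwise:
1 ^ 3 = 2
2 ^ 1 = 3
3 ^ 4 = 7
7 ^ 1 = 6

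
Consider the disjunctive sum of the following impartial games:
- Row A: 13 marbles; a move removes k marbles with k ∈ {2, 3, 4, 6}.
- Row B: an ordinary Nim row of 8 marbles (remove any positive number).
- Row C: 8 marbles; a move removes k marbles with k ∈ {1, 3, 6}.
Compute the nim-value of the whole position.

Build the Grundy sequence for row A with g(k) = mex{g(k−s) : s ∈ {2, 3, 4, 6}, s ≤ k}:
k:     0  1  2  3  4  5  6  7  8  9 10 11 12 13
g(k):  0  0  1  1  2  2  3  3  0  0  1  1  2  2
So g(13) = 2.
Row B is a plain Nim row of size 8, so its Grundy value is 8.
Build the Grundy sequence for row C with g(k) = mex{g(k−s) : s ∈ {1, 3, 6}, s ≤ k}:
k:     0  1  2  3  4  5  6  7  8
g(k):  0  1  0  1  0  1  2  3  2
So g(8) = 2.
By the Sprague-Grundy theorem, the Grundy value of a sum of independent games is the XOR of the component values.
Combined value = 2 XOR 8 XOR 2 = 8.

8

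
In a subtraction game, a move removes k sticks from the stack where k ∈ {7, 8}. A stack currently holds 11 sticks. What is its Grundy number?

1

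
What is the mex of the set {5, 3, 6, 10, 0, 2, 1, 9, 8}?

4

The values 0, 1, 2, 3 are all present; 4 is the first non-negative integer missing from the set.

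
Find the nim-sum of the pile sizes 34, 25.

59

Compute the nim-sum pairwise:
34 ⊕ 25 = 59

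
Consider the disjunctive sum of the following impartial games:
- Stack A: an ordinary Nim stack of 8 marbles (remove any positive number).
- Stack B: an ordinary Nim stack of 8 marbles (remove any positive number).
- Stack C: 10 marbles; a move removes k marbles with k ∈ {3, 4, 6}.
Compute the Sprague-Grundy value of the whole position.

Stack A is a plain Nim stack of size 8, so its Grundy value is 8.
Stack B is a plain Nim stack of size 8, so its Grundy value is 8.
Build the Grundy sequence for stack C with g(k) = mex{g(k−s) : s ∈ {3, 4, 6}, s ≤ k}:
g(0) = mex{} = 0
g(1) = mex{} = 0
g(2) = mex{} = 0
g(3) = mex{0} = 1
g(4) = mex{0} = 1
g(5) = mex{0} = 1
g(6) = mex{0,1} = 2
g(7) = mex{0,1} = 2
g(8) = mex{0,1} = 2
g(9) = mex{1,2} = 0
g(10) = mex{1,2} = 0
So g(10) = 0.
The value of a disjunctive sum is the nim-sum of the parts.
Combined value = 8 ⊕ 8 ⊕ 0 = 0.

0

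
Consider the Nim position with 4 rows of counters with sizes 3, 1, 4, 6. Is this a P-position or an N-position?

P-position

Compute the nim-sum pairwise:
3 ⊕ 1 = 2
2 ⊕ 4 = 6
6 ⊕ 6 = 0
The nim-sum is 0, so this is a P-position: the player to move is in a losing position under optimal play.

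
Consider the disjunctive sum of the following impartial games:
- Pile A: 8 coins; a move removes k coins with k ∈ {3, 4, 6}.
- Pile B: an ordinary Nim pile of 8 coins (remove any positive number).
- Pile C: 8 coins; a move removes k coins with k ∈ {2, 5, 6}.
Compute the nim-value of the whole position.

For pile A, compute g(0), g(1), … with moves {3, 4, 6}:
k:     0  1  2  3  4  5  6  7  8
g(k):  0  0  0  1  1  1  2  2  2
So g(8) = 2.
Pile B is a plain Nim pile of size 8, so its Grundy value is 8.
Grundy values for pile C (subtraction set {2, 5, 6}):
k:     0  1  2  3  4  5  6  7  8
g(k):  0  0  1  1  0  2  1  3  0
So g(8) = 0.
The value of a disjunctive sum is the nim-sum of the parts.
Combined value = 2 ⊕ 8 ⊕ 0 = 10.

10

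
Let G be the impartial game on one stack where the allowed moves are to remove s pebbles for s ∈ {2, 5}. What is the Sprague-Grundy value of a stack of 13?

1

Grundy values for subtraction set {2, 5}:
g(0) = mex{} = 0
g(1) = mex{} = 0
g(2) = mex{0} = 1
g(3) = mex{0} = 1
g(4) = mex{1} = 0
g(5) = mex{0,1} = 2
g(6) = mex{0} = 1
g(7) = mex{1,2} = 0
g(8) = mex{1} = 0
g(9) = mex{0} = 1
g(10) = mex{0,2} = 1
g(11) = mex{1} = 0
g(12) = mex{0,1} = 2
g(13) = mex{0} = 1
So g(13) = 1.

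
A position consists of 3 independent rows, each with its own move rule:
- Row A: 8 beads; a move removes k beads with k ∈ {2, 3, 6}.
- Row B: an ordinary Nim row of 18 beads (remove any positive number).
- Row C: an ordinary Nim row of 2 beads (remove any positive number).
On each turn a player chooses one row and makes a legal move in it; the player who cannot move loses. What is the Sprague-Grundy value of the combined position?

18

For row A, compute g(0), g(1), … with moves {2, 3, 6}:
k:     0  1  2  3  4  5  6  7  8
g(k):  0  0  1  1  2  0  3  1  2
So g(8) = 2.
Row B is a plain Nim row of size 18, so its Grundy value is 18.
Row C is a plain Nim row of size 2, so its Grundy value is 2.
By the Sprague-Grundy theorem, the Grundy value of a sum of independent games is the XOR of the component values.
Combined value = 2 XOR 18 XOR 2 = 18.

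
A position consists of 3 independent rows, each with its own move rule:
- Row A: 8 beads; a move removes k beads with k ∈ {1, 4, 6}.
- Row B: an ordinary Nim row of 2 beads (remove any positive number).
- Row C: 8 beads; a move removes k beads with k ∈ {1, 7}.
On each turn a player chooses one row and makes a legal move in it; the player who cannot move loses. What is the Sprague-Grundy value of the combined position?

For row A, compute g(0), g(1), … with moves {1, 4, 6}:
g(0) = mex{} = 0
g(1) = mex{0} = 1
g(2) = mex{1} = 0
g(3) = mex{0} = 1
g(4) = mex{0,1} = 2
g(5) = mex{1,2} = 0
g(6) = mex{0} = 1
g(7) = mex{1} = 0
g(8) = mex{0,2} = 1
So g(8) = 1.
Row B is a plain Nim row of size 2, so its Grundy value is 2.
For row C, compute g(0), g(1), … with moves {1, 7}:
k:     0  1  2  3  4  5  6  7  8
g(k):  0  1  0  1  0  1  0  1  0
So g(8) = 0.
By the Sprague-Grundy theorem, the Grundy value of a sum of independent games is the XOR of the component values.
Combined value = 1 ⊕ 2 ⊕ 0 = 3.

3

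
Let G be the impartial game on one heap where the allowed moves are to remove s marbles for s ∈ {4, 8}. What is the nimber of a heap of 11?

Grundy values for subtraction set {4, 8}:
g(0) = mex{} = 0
g(1) = mex{} = 0
g(2) = mex{} = 0
g(3) = mex{} = 0
g(4) = mex{0} = 1
g(5) = mex{0} = 1
g(6) = mex{0} = 1
g(7) = mex{0} = 1
g(8) = mex{0,1} = 2
g(9) = mex{0,1} = 2
g(10) = mex{0,1} = 2
g(11) = mex{0,1} = 2
So g(11) = 2.

2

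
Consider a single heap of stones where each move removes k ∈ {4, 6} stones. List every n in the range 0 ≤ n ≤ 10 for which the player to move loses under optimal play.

Compute g(0), g(1), … for moves {4, 6}:
k:     0  1  2  3  4  5  6  7  8  9 10
g(k):  0  0  0  0  1  1  1  1  2  2  0
The P-positions (g = 0) in 0..10 are 0, 1, 2, 3, 10.

0, 1, 2, 3, 10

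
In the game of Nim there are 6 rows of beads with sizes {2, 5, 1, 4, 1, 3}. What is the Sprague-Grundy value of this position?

In binary:
  010  (2)
  101  (5)
  001  (1)
  100  (4)
  001  (1)
  011  (3)
  ---
  000  (0)

0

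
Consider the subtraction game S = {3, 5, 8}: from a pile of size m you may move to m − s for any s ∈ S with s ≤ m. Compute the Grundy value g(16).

Grundy values for subtraction set {3, 5, 8}:
k:     0  1  2  3  4  5  6  7  8  9 10 11 12 13 14 15 16
g(k):  0  0  0  1  1  1  2  2  2  3  3  0  0  0  1  1  1
So g(16) = 1.

1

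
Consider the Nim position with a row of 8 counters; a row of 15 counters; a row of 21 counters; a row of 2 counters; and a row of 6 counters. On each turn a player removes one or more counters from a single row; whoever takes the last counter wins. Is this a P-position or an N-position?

Bitwise XOR of the heap sizes:
  01000  (8)
  01111  (15)
  10101  (21)
  00010  (2)
  00110  (6)
  -----
  10110  (22)
The nim-sum is 22 ≠ 0, so this is an N-position: the player to move can win.

N-position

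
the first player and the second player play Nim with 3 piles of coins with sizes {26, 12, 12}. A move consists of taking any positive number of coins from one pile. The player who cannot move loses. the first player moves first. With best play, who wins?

the first player wins

Nim-sum: 26 ⊕ 12 ⊕ 12 = 26.
The nim-sum is 26 ≠ 0, so this is an N-position: the player to move can win; the first player has a winning move.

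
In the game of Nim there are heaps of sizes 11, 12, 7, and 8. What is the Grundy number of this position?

8

Compute the nim-sum pairwise:
11 XOR 12 = 7
7 XOR 7 = 0
0 XOR 8 = 8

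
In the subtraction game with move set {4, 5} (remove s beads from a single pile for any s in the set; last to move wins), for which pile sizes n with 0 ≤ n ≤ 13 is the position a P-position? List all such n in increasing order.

Compute g(0), g(1), … for moves {4, 5}:
g(0) = mex{} = 0
g(1) = mex{} = 0
g(2) = mex{} = 0
g(3) = mex{} = 0
g(4) = mex{0} = 1
g(5) = mex{0} = 1
g(6) = mex{0} = 1
g(7) = mex{0} = 1
g(8) = mex{0,1} = 2
g(9) = mex{1} = 0
g(10) = mex{1} = 0
g(11) = mex{1} = 0
g(12) = mex{1,2} = 0
g(13) = mex{0,2} = 1
The P-positions (g = 0) in 0..13 are 0, 1, 2, 3, 9, 10, 11, 12.

0, 1, 2, 3, 9, 10, 11, 12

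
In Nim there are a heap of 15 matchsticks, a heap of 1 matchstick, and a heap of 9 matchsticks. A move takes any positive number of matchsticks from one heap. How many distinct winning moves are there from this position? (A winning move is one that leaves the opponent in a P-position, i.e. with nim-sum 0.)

1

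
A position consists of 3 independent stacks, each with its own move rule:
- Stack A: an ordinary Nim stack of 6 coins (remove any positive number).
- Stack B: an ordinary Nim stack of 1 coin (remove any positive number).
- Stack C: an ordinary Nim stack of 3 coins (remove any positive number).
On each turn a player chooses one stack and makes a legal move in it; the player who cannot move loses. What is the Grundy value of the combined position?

Stack A is a plain Nim stack of size 6, so its Grundy value is 6.
Stack B is a plain Nim stack of size 1, so its Grundy value is 1.
Stack C is a plain Nim stack of size 3, so its Grundy value is 3.
By the Sprague-Grundy theorem, the Grundy value of a sum of independent games is the XOR of the component values.
Combined value = 6 ⊕ 1 ⊕ 3 = 4.

4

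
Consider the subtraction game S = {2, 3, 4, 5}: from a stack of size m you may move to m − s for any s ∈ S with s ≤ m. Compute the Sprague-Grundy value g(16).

Build the Grundy sequence with g(k) = mex{g(k−s) : s ∈ {2, 3, 4, 5}, s ≤ k}:
k:     0  1  2  3  4  5  6  7  8  9 10 11 12 13 14 15 16
g(k):  0  0  1  1  2  2  3  0  0  1  1  2  2  3  0  0  1
So g(16) = 1.

1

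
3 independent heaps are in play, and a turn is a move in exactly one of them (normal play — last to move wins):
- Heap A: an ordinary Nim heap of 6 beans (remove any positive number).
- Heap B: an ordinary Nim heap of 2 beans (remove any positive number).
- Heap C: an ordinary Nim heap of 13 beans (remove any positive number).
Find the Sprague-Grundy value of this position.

9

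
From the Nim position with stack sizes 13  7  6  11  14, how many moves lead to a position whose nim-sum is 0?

3

Compute the nim-sum pairwise:
13 ⊕ 7 = 10
10 ⊕ 6 = 12
12 ⊕ 11 = 7
7 ⊕ 14 = 9
The overall nim-sum is X = 9. A stack of size p has a winning move iff p XOR X < p (reduce it to p XOR X).
  13: 13 XOR 9 = 4 < 13 — winning move (to 4).
  7: 7 XOR 9 = 14 ≥ 7 — no move.
  6: 6 XOR 9 = 15 ≥ 6 — no move.
  11: 11 XOR 9 = 2 < 11 — winning move (to 2).
  14: 14 XOR 9 = 7 < 14 — winning move (to 7).
That gives 3 winning moves.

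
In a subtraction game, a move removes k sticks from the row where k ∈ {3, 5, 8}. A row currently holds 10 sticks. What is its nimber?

3

Build the Grundy sequence with g(k) = mex{g(k−s) : s ∈ {3, 5, 8}, s ≤ k}:
g(0) = mex{} = 0
g(1) = mex{} = 0
g(2) = mex{} = 0
g(3) = mex{0} = 1
g(4) = mex{0} = 1
g(5) = mex{0} = 1
g(6) = mex{0,1} = 2
g(7) = mex{0,1} = 2
g(8) = mex{0,1} = 2
g(9) = mex{0,1,2} = 3
g(10) = mex{0,1,2} = 3
So g(10) = 3.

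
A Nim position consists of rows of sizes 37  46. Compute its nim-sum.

In binary:
  100101  (37)
  101110  (46)
  ------
  001011  (11)

11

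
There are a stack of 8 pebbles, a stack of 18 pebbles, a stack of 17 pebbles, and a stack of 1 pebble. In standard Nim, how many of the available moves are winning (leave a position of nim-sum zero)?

Nim-sum: 8 ^ 18 ^ 17 ^ 1 = 10.
The overall nim-sum is X = 10. A stack of size p has a winning move iff p XOR X < p (reduce it to p XOR X).
  8: 8 XOR 10 = 2 < 8 — winning move (to 2).
  18: 18 XOR 10 = 24 ≥ 18 — no move.
  17: 17 XOR 10 = 27 ≥ 17 — no move.
  1: 1 XOR 10 = 11 ≥ 1 — no move.
That gives 1 winning move.

1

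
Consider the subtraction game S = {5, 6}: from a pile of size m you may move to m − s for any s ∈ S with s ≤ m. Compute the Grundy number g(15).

0

Compute g(0), g(1), … for moves {5, 6}:
k:     0  1  2  3  4  5  6  7  8  9 10 11 12 13 14 15
g(k):  0  0  0  0  0  1  1  1  1  1  2  0  0  0  0  0
So g(15) = 0.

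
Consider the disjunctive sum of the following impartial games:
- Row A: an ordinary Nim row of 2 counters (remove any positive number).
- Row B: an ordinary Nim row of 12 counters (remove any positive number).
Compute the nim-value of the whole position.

Row A is a plain Nim row of size 2, so its Grundy value is 2.
Row B is a plain Nim row of size 12, so its Grundy value is 12.
The value of a disjunctive sum is the nim-sum of the parts.
Combined value = 2 ⊕ 12 = 14.

14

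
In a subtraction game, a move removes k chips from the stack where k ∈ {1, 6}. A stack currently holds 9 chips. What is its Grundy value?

0

Build the Grundy sequence with g(k) = mex{g(k−s) : s ∈ {1, 6}, s ≤ k}:
k:     0  1  2  3  4  5  6  7  8  9
g(k):  0  1  0  1  0  1  2  0  1  0
So g(9) = 0.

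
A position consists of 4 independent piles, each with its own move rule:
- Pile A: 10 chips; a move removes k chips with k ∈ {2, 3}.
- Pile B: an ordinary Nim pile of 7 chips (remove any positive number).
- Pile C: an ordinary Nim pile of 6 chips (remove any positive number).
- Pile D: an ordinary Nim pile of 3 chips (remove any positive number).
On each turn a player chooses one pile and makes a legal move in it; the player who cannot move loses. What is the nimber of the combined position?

Build the Grundy sequence for pile A with g(k) = mex{g(k−s) : s ∈ {2, 3}, s ≤ k}:
k:     0  1  2  3  4  5  6  7  8  9 10
g(k):  0  0  1  1  2  0  0  1  1  2  0
So g(10) = 0.
Pile B is a plain Nim pile of size 7, so its Grundy value is 7.
Pile C is a plain Nim pile of size 6, so its Grundy value is 6.
Pile D is a plain Nim pile of size 3, so its Grundy value is 3.
By the Sprague-Grundy theorem, the Grundy value of a sum of independent games is the XOR of the component values.
Combined value = 0 XOR 7 XOR 6 XOR 3 = 2.

2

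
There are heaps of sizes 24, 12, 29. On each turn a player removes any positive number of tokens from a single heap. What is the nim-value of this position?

Write each in binary and XOR column by column:
  11000  (24)
  01100  (12)
  11101  (29)
  -----
  01001  (9)

9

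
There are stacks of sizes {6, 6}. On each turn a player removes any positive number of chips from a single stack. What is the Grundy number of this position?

0

Write each in binary and XOR column by column:
  110  (6)
  110  (6)
  ---
  000  (0)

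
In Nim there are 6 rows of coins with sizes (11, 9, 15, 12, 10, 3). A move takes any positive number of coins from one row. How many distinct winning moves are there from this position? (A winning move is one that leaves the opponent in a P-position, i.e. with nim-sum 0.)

5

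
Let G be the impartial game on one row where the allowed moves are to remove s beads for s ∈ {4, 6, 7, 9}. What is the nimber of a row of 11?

2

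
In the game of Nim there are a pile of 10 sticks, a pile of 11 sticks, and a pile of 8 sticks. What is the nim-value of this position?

Nim-sum: 10 XOR 11 XOR 8 = 9.

9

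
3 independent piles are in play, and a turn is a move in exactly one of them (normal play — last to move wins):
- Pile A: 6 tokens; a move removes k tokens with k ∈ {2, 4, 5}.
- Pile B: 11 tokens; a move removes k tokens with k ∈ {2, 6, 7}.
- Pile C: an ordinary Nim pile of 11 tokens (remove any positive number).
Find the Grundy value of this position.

9

Grundy values for pile A (subtraction set {2, 4, 5}):
g(0) = mex{} = 0
g(1) = mex{} = 0
g(2) = mex{0} = 1
g(3) = mex{0} = 1
g(4) = mex{0,1} = 2
g(5) = mex{0,1} = 2
g(6) = mex{0,1,2} = 3
So g(6) = 3.
Grundy values for pile B (subtraction set {2, 6, 7}):
k:     0  1  2  3  4  5  6  7  8  9 10 11
g(k):  0  0  1  1  0  0  1  1  2  0  3  1
So g(11) = 1.
Pile C is a plain Nim pile of size 11, so its Grundy value is 11.
The value of a disjunctive sum is the nim-sum of the parts.
Combined value = 3 XOR 1 XOR 11 = 9.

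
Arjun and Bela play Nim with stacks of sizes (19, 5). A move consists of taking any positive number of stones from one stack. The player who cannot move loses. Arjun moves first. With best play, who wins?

In binary:
  10011  (19)
  00101  (5)
  -----
  10110  (22)
The nim-sum is 22 ≠ 0, so this is an N-position: the player to move can win; Arjun has a winning move.

Arjun wins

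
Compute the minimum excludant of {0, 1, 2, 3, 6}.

4

The values 0, 1, 2, 3 are all present; 4 is the first non-negative integer missing from the set.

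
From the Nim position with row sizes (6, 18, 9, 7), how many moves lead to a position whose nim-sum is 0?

1

Nim-sum: 6 ⊕ 18 ⊕ 9 ⊕ 7 = 26.
The overall nim-sum is X = 26. A row of size p has a winning move iff p XOR X < p (reduce it to p XOR X).
  6: 6 XOR 26 = 28 ≥ 6 — no move.
  18: 18 XOR 26 = 8 < 18 — winning move (to 8).
  9: 9 XOR 26 = 19 ≥ 9 — no move.
  7: 7 XOR 26 = 29 ≥ 7 — no move.
That gives 1 winning move.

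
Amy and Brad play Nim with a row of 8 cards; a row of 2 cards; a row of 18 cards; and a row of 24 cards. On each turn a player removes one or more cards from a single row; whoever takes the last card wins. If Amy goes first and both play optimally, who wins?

Brad wins

Nim-sum: 8 XOR 2 XOR 18 XOR 24 = 0.
The nim-sum is 0, so this is a P-position: the player to move is in a losing position under optimal play; Amy is about to move from it and so loses — Brad wins.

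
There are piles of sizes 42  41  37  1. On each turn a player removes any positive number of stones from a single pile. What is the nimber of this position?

39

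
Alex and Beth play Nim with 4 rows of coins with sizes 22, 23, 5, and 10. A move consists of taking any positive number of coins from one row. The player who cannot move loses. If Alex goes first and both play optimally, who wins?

Bitwise XOR of the heap sizes:
  10110  (22)
  10111  (23)
  00101  (5)
  01010  (10)
  -----
  01110  (14)
The nim-sum is 14 ≠ 0, so this is an N-position: the player to move can win; Alex has a winning move.

Alex wins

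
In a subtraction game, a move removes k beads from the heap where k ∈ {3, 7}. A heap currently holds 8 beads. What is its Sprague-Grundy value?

2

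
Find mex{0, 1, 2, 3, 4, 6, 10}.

The values 0, 1, 2, 3, 4 are all present; 5 is the first non-negative integer missing from the set.

5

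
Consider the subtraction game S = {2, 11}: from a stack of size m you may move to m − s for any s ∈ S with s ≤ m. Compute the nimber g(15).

1

Build the Grundy sequence with g(k) = mex{g(k−s) : s ∈ {2, 11}, s ≤ k}:
k:     0  1  2  3  4  5  6  7  8  9 10 11 12 13 14 15
g(k):  0  0  1  1  0  0  1  1  0  0  1  1  2  0  0  1
So g(15) = 1.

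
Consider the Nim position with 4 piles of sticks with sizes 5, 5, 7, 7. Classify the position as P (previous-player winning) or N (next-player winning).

P-position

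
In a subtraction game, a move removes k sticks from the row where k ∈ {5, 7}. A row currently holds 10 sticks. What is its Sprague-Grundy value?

Build the Grundy sequence with g(k) = mex{g(k−s) : s ∈ {5, 7}, s ≤ k}:
k:     0  1  2  3  4  5  6  7  8  9 10
g(k):  0  0  0  0  0  1  1  1  1  1  2
So g(10) = 2.

2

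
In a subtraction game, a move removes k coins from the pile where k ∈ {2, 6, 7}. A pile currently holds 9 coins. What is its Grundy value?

0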